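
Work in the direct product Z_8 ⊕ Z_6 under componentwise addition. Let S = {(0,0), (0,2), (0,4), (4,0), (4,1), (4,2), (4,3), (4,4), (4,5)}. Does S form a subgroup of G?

No

|S| = 9 does not divide |G| = 48, so by Lagrange S is not a subgroup.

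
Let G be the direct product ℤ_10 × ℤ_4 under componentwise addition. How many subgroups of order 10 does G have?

3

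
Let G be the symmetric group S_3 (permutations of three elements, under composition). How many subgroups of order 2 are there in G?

|G| = 6 and 2 | 6, so subgroups of order 2 are possible by Lagrange.
The subgroups of order 2 are: {e, (1 2)}; {e, (1 3)}; {e, (2 3)}.
So G has 3 subgroups of order 2.

3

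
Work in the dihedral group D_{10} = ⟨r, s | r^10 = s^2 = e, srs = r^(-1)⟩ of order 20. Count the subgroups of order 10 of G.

|G| = 20 and 10 | 20, so subgroups of order 10 are possible by Lagrange.
The subgroups of order 10 are: {e, r, r^2, r^3, r^4, r^5, r^6, r^7, r^8, r^9}; {e, r^2, r^4, r^6, r^8, s, r^2s, r^4s, r^6s, r^8s}; {e, r^2, r^4, r^6, r^8, rs, r^3s, r^5s, r^7s, r^9s}.
So G has 3 subgroups of order 10.

3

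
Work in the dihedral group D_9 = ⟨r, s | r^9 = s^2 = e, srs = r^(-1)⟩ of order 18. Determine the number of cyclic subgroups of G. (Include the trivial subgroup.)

Each element a generates a cyclic subgroup ⟨a⟩; distinct elements may generate the same one (a cyclic group of order d has φ(d) generators).
Cyclic subgroups by order — order 1: 1; order 2: 9; order 3: 1; order 9: 1.
Total: 12.

12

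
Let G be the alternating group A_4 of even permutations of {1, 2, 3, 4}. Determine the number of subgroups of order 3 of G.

4

|G| = 12 and 3 | 12, so subgroups of order 3 are possible by Lagrange.
The subgroups of order 3 are: {e, (1 2 3), (1 3 2)}; {e, (1 2 4), (1 4 2)}; {e, (1 3 4), (1 4 3)}; {e, (2 3 4), (2 4 3)}.
So G has 4 subgroups of order 3.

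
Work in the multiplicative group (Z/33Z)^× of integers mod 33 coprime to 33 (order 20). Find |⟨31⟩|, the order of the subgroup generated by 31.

5

Compute successive powers of 31 mod 33: 31, 4, 25, 16, 1; 31^5 ≡ 1 (mod 33).
So |⟨31⟩| = 5.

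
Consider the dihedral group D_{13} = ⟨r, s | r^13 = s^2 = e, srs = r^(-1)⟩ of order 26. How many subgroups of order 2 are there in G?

|G| = 26 and 2 | 26, so subgroups of order 2 are possible by Lagrange.
The subgroups of order 2 are: {e, r^10s}; {e, r^11s}; {e, r^12s}; {e, r^2s}; … (13 in all).
So G has 13 subgroups of order 2.

13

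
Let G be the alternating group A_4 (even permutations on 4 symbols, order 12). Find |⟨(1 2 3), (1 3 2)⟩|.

3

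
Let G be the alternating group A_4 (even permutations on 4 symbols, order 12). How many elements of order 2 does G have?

The elements of order 2 are: (1 2)(3 4), (1 3)(2 4), (1 4)(2 3).
That's 3.

3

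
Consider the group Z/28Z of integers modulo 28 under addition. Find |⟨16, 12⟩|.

|⟨16⟩| = 7 and |⟨12⟩| = 7, so |H| is a multiple of lcm(7, 7) = 7 and divides |G| = 28.
Closing under the operation: H = {0, 4, 8, 12, 16, 20, 24}, so |H| = 7.

7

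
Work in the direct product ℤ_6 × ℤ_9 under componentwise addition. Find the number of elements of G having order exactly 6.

8

An element (a,b) has order lcm(ord(a), ord(b)); count pairs with lcm equal to 6.
Enumerating gives 8 such elements.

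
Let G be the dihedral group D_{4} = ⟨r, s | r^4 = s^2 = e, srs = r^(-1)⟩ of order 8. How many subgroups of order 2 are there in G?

|G| = 8 and 2 | 8, so subgroups of order 2 are possible by Lagrange.
The subgroups of order 2 are: {e, r^2}; {e, r^2s}; {e, r^3s}; {e, rs}; … (5 in all).
So G has 5 subgroups of order 2.

5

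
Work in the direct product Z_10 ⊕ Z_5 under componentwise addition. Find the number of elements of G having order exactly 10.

An element (a,b) has order lcm(ord(a), ord(b)); count pairs with lcm equal to 10.
Enumerating gives 24 such elements.

24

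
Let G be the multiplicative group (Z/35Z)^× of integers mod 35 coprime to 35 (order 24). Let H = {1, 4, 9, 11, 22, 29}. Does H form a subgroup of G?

22 ∈ H but its inverse 8 ∉ H, so H is not a subgroup.

No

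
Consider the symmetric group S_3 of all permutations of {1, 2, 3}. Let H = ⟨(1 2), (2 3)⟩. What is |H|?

6

|⟨(1 2)⟩| = 2 and |⟨(2 3)⟩| = 2, so |H| is a multiple of lcm(2, 2) = 2 and divides |G| = 6.
Closing {(1 2), (2 3)} under the group operation gives all of G, so |H| = 6.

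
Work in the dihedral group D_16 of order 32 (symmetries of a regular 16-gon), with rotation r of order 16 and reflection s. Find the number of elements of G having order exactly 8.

The elements of order 8 are: r^2, r^6, r^10, r^14.
That's 4.

4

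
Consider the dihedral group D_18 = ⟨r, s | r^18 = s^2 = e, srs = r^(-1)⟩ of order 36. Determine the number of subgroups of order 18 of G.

3

|G| = 36 and 18 | 36, so subgroups of order 18 are possible by Lagrange.
The subgroups of order 18 are: {e, r, r^2, r^3, r^4, r^5, r^6, r^7, r^8, r^9, r^10, r^11, r^12, r^13, r^14, r^15, r^16, r^17}; {e, r^2, r^4, r^6, r^8, r^10, r^12, r^14, r^16, s, r^2s, r^4s, r^6s, r^8s, r^10s, r^12s, r^14s, r^16s}; {e, r^2, r^4, r^6, r^8, r^10, r^12, r^14, r^16, rs, r^3s, r^5s, r^7s, r^9s, r^11s, r^13s, r^15s, r^17s}.
So G has 3 subgroups of order 18.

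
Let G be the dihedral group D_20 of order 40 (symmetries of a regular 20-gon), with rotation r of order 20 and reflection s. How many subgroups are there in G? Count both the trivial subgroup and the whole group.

|G| = 40, so by Lagrange every subgroup order divides 40. Divisors: 1, 2, 4, 5, 8, 10, 20, 40.
Subgroups by order — order 1: 1; order 2: 21; order 4: 11; order 5: 1; order 8: 5; order 10: 5; order 20: 3; order 40: 1.
Total: 1 + 21 + 11 + 1 + 5 + 5 + 3 + 1 = 48.

48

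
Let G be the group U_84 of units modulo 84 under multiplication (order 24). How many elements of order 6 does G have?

14

Enumerating element orders in G gives 14 elements of order 6.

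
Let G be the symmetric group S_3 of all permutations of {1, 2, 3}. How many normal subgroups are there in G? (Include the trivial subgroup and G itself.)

3

G has 6 subgroups. Checking conjugation-invariance by order — order 1: 1/1 normal; order 2: 0/3 normal; order 3: 1/1 normal; order 6: 1/1 normal.
Total normal subgroups: 3.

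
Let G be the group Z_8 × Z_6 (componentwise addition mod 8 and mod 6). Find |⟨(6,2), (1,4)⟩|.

24

|⟨(6,2)⟩| = 12 and |⟨(1,4)⟩| = 24, so |H| is a multiple of lcm(12, 24) = 24 and divides |G| = 48.
Closing under the operation: H = {(0,0), (0,2), (0,4), (1,0), (1,2), (1,4), (2,0), (2,2), (2,4), (3,0), (3,2), (3,4), (4,0), (4,2), (4,4), (5,0), (5,2), (5,4), (6,0), (6,2), (6,4), (7,0), (7,2), (7,4)}, so |H| = 24.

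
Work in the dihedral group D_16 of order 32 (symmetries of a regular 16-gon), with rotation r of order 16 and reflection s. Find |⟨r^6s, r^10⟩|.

|⟨r^6s⟩| = 2 and |⟨r^10⟩| = 8, so |H| is a multiple of lcm(2, 8) = 8 and divides |G| = 32.
Closing under the operation: H = {e, r^2, r^4, r^6, r^8, r^10, r^12, r^14, s, r^2s, r^4s, r^6s, r^8s, r^10s, r^12s, r^14s}, so |H| = 16.

16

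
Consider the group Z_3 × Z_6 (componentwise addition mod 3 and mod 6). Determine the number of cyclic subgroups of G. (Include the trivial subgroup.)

10

A cyclic subgroup of order d is generated by each of its φ(d) elements of order d, so the cyclic subgroups of order d number (#elements of order d)/φ(d).
Cyclic subgroups by order — order 1: 1; order 2: 1; order 3: 4; order 6: 4.
Total: 10.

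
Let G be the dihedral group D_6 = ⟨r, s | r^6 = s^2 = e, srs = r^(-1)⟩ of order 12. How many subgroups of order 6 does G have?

3

|G| = 12 and 6 | 12, so subgroups of order 6 are possible by Lagrange.
The subgroups of order 6 are: {e, r, r^2, r^3, r^4, r^5}; {e, r^2, r^4, s, r^2s, r^4s}; {e, r^2, r^4, rs, r^3s, r^5s}.
So G has 3 subgroups of order 6.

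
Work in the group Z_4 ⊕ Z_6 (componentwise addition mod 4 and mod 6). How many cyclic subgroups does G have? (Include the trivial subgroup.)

12

Group the elements of G by the cyclic subgroup they generate; each cyclic subgroup of order d accounts for φ(d) elements.
Cyclic subgroups by order — order 1: 1; order 2: 3; order 3: 1; order 4: 2; order 6: 3; order 12: 2.
Total: 12.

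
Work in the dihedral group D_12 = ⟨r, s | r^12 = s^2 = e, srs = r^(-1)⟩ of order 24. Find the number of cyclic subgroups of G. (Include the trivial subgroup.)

18

A cyclic subgroup of order d is generated by each of its φ(d) elements of order d, so the cyclic subgroups of order d number (#elements of order d)/φ(d).
Cyclic subgroups by order — order 1: 1; order 2: 13; order 3: 1; order 4: 1; order 6: 1; order 12: 1.
Total: 18.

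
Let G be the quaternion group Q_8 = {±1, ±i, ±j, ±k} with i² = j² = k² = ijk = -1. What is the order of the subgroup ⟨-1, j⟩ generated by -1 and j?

|⟨-1⟩| = 2 and |⟨j⟩| = 4, so |H| is a multiple of lcm(2, 4) = 4 and divides |G| = 8.
Closing under the operation: H = {1, -1, j, -j}, so |H| = 4.

4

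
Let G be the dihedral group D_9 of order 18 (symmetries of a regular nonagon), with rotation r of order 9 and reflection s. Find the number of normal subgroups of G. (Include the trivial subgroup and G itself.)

4

G has 16 subgroups. Checking conjugation-invariance by order — order 1: 1/1 normal; order 2: 0/9 normal; order 3: 1/1 normal; order 6: 0/3 normal; order 9: 1/1 normal; order 18: 1/1 normal.
Total normal subgroups: 4.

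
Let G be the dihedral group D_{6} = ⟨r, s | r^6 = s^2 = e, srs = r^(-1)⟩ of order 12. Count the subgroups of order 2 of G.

|G| = 12 and 2 | 12, so subgroups of order 2 are possible by Lagrange.
The subgroups of order 2 are: {e, r^2s}; {e, r^3}; {e, r^3s}; {e, r^4s}; … (7 in all).
So G has 7 subgroups of order 2.

7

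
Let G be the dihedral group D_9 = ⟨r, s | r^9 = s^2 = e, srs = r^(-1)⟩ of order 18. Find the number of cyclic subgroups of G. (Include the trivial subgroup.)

12

Each element a generates a cyclic subgroup ⟨a⟩; distinct elements may generate the same one (a cyclic group of order d has φ(d) generators).
Cyclic subgroups by order — order 1: 1; order 2: 9; order 3: 1; order 9: 1.
Total: 12.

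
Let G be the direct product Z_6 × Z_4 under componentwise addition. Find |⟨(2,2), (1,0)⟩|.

|⟨(2,2)⟩| = 6 and |⟨(1,0)⟩| = 6, so |H| is a multiple of lcm(6, 6) = 6 and divides |G| = 24.
Closing under the operation: H = {(0,0), (0,2), (1,0), (1,2), (2,0), (2,2), (3,0), (3,2), (4,0), (4,2), (5,0), (5,2)}, so |H| = 12.

12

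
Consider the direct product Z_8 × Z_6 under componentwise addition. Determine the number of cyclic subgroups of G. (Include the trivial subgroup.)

16

Group the elements of G by the cyclic subgroup they generate; each cyclic subgroup of order d accounts for φ(d) elements.
Cyclic subgroups by order — order 1: 1; order 2: 3; order 3: 1; order 4: 2; order 6: 3; order 8: 2; order 12: 2; order 24: 2.
Total: 16.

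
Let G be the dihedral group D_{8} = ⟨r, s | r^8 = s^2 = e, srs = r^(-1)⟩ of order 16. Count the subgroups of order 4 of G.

|G| = 16 and 4 | 16, so subgroups of order 4 are possible by Lagrange.
The subgroups of order 4 are: {e, r^2, r^4, r^6}; {e, r^4, r^2s, r^6s}; {e, r^4, r^3s, r^7s}; {e, r^4, s, r^4s}; … (5 in all).
So G has 5 subgroups of order 4.

5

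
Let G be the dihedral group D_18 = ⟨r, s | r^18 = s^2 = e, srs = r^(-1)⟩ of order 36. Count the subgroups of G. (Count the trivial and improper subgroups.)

45

|G| = 36, so by Lagrange every subgroup order divides 36. Divisors: 1, 2, 3, 4, 6, 9, 12, 18, 36.
Subgroups by order — order 1: 1; order 2: 19; order 3: 1; order 4: 9; order 6: 7; order 9: 1; order 12: 3; order 18: 3; order 36: 1.
Total: 1 + 19 + 1 + 9 + 7 + 1 + 3 + 3 + 1 = 45.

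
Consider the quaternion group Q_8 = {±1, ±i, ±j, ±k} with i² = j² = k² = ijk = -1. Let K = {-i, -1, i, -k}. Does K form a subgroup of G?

The identity 1 ∉ K, so K is not a subgroup.

No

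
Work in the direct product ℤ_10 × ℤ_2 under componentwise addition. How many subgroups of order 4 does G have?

|G| = 20 and 4 | 20, so subgroups of order 4 are possible by Lagrange.
The subgroups of order 4 are: {(0,0), (0,1), (5,0), (5,1)}.
So G has 1 subgroup of order 4.

1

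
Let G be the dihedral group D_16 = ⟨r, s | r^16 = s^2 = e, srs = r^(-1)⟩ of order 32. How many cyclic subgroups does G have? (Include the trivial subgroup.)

Group the elements of G by the cyclic subgroup they generate; each cyclic subgroup of order d accounts for φ(d) elements.
Cyclic subgroups by order — order 1: 1; order 2: 17; order 4: 1; order 8: 1; order 16: 1.
Total: 21.

21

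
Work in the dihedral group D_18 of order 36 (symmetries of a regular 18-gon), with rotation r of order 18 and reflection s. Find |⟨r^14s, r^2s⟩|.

|⟨r^14s⟩| = 2 and |⟨r^2s⟩| = 2, so |H| is a multiple of lcm(2, 2) = 2 and divides |G| = 36.
Closing under the operation: H = {e, r^6, r^12, r^2s, r^8s, r^14s}, so |H| = 6.

6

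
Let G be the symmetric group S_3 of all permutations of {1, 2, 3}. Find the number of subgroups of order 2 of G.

3

|G| = 6 and 2 | 6, so subgroups of order 2 are possible by Lagrange.
The subgroups of order 2 are: {e, (1 2)}; {e, (1 3)}; {e, (2 3)}.
So G has 3 subgroups of order 2.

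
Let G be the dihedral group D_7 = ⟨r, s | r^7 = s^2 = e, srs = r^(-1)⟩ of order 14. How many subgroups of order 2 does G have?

|G| = 14 and 2 | 14, so subgroups of order 2 are possible by Lagrange.
The subgroups of order 2 are: {e, r^2s}; {e, r^3s}; {e, r^4s}; {e, r^5s}; … (7 in all).
So G has 7 subgroups of order 2.

7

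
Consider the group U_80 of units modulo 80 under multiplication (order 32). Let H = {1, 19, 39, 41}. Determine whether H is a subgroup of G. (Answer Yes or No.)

No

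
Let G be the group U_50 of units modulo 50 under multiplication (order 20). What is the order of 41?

5

Compute successive powers of 41 mod 50: 41, 31, 21, 11, 1; 41^5 ≡ 1 (mod 50).
So |⟨41⟩| = 5.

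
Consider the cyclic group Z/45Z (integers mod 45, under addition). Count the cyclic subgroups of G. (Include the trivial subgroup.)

6

Group the elements of G by the cyclic subgroup they generate; each cyclic subgroup of order d accounts for φ(d) elements.
Cyclic subgroups by order — order 1: 1; order 3: 1; order 5: 1; order 9: 1; order 15: 1; order 45: 1.
Total: 6.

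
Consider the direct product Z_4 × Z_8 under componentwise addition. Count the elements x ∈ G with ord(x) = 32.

An element (a,b) has order lcm(ord(a), ord(b)); count pairs with lcm equal to 32.
Enumerating gives 0 such elements.

0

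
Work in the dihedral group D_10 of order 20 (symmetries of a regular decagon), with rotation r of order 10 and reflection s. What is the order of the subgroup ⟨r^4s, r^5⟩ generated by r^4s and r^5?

|⟨r^4s⟩| = 2 and |⟨r^5⟩| = 2, so |H| is a multiple of lcm(2, 2) = 2 and divides |G| = 20.
Closing under the operation: H = {e, r^5, r^4s, r^9s}, so |H| = 4.

4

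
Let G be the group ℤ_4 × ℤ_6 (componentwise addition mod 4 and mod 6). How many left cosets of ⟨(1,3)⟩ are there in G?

6

|⟨(1,3)⟩| = 4 and |G| = 24.
By Lagrange, [G : H] = |G|/|H| = 24/4 = 6.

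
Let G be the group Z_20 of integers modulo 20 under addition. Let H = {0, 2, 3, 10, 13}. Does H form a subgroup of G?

2 ∈ H but its inverse 18 ∉ H, so H is not a subgroup.

No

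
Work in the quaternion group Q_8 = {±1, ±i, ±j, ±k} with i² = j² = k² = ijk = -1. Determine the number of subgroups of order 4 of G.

|G| = 8 and 4 | 8, so subgroups of order 4 are possible by Lagrange.
The subgroups of order 4 are: {1, -1, i, -i}; {1, -1, j, -j}; {1, -1, k, -k}.
So G has 3 subgroups of order 4.

3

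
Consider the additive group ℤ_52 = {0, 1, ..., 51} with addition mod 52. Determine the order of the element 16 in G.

13

In ℤ_52, the order of an element a is n/gcd(a, n).
gcd(16, 52) = 4, so |⟨16⟩| = 52/4 = 13.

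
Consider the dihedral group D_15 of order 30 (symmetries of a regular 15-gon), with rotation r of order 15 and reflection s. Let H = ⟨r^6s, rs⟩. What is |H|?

|⟨r^6s⟩| = 2 and |⟨rs⟩| = 2, so |H| is a multiple of lcm(2, 2) = 2 and divides |G| = 30.
Closing under the operation: H = {e, r^5, r^10, rs, r^6s, r^11s}, so |H| = 6.

6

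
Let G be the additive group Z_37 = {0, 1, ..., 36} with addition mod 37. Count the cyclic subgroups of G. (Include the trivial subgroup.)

Each element a generates a cyclic subgroup ⟨a⟩; distinct elements may generate the same one (a cyclic group of order d has φ(d) generators).
Cyclic subgroups by order — order 1: 1; order 37: 1.
Total: 2.

2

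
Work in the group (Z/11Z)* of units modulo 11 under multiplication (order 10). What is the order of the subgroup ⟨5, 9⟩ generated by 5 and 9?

5

|⟨5⟩| = 5 and |⟨9⟩| = 5, so |H| is a multiple of lcm(5, 5) = 5 and divides |G| = 10.
Closing under the operation: H = {1, 3, 4, 5, 9}, so |H| = 5.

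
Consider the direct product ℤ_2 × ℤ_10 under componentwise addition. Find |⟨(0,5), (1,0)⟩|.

4

|⟨(0,5)⟩| = 2 and |⟨(1,0)⟩| = 2, so |H| is a multiple of lcm(2, 2) = 2 and divides |G| = 20.
Closing under the operation: H = {(0,0), (0,5), (1,0), (1,5)}, so |H| = 4.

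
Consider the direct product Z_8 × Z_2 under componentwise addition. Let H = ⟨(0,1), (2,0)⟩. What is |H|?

|⟨(0,1)⟩| = 2 and |⟨(2,0)⟩| = 4, so |H| is a multiple of lcm(2, 4) = 4 and divides |G| = 16.
Closing under the operation: H = {(0,0), (0,1), (2,0), (2,1), (4,0), (4,1), (6,0), (6,1)}, so |H| = 8.

8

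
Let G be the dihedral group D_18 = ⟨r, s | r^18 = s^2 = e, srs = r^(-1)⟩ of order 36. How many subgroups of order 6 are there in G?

7

|G| = 36 and 6 | 36, so subgroups of order 6 are possible by Lagrange.
The subgroups of order 6 are: {e, r^6, r^12, r^4s, r^10s, r^16s}; {e, r^6, r^12, r^5s, r^11s, r^17s}; {e, r^6, r^12, s, r^6s, r^12s}; {e, r^6, r^12, rs, r^7s, r^13s}; … (7 in all).
So G has 7 subgroups of order 6.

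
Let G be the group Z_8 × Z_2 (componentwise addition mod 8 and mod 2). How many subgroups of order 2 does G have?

3

|G| = 16 and 2 | 16, so subgroups of order 2 are possible by Lagrange.
The subgroups of order 2 are: {(0,0), (0,1)}; {(0,0), (4,0)}; {(0,0), (4,1)}.
So G has 3 subgroups of order 2.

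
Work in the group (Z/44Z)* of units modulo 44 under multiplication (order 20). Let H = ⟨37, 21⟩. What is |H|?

10

|⟨37⟩| = 5 and |⟨21⟩| = 2, so |H| is a multiple of lcm(5, 2) = 10 and divides |G| = 20.
Closing under the operation: H = {1, 5, 9, 13, 17, 21, 25, 29, 37, 41}, so |H| = 10.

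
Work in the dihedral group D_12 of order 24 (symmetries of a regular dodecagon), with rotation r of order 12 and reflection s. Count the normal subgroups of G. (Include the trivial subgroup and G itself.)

G has 34 subgroups. Checking conjugation-invariance by order — order 1: 1/1 normal; order 2: 1/13 normal; order 3: 1/1 normal; order 4: 1/7 normal; order 6: 1/5 normal; order 8: 0/3 normal; order 12: 3/3 normal; order 24: 1/1 normal.
Total normal subgroups: 9.

9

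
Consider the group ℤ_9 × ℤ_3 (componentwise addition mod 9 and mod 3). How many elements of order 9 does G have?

An element (a,b) has order lcm(ord(a), ord(b)); count pairs with lcm equal to 9.
Enumerating gives 18 such elements.

18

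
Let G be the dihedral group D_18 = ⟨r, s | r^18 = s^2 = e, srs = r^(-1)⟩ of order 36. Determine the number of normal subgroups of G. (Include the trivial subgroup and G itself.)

G has 45 subgroups. Checking conjugation-invariance by order — order 1: 1/1 normal; order 2: 1/19 normal; order 3: 1/1 normal; order 4: 0/9 normal; order 6: 1/7 normal; order 9: 1/1 normal; order 12: 0/3 normal; order 18: 3/3 normal; order 36: 1/1 normal.
Total normal subgroups: 9.

9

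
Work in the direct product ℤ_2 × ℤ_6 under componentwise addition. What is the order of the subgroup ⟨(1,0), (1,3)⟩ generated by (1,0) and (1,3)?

|⟨(1,0)⟩| = 2 and |⟨(1,3)⟩| = 2, so |H| is a multiple of lcm(2, 2) = 2 and divides |G| = 12.
Closing under the operation: H = {(0,0), (0,3), (1,0), (1,3)}, so |H| = 4.

4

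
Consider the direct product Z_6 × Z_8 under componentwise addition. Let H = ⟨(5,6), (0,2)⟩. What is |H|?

24

|⟨(5,6)⟩| = 12 and |⟨(0,2)⟩| = 4, so |H| is a multiple of lcm(12, 4) = 12 and divides |G| = 48.
Closing under the operation: H = {(0,0), (0,2), (0,4), (0,6), (1,0), (1,2), (1,4), (1,6), (2,0), (2,2), (2,4), (2,6), (3,0), (3,2), (3,4), (3,6), (4,0), (4,2), (4,4), (4,6), (5,0), (5,2), (5,4), (5,6)}, so |H| = 24.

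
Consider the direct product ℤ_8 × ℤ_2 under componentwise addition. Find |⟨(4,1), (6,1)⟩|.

8

|⟨(4,1)⟩| = 2 and |⟨(6,1)⟩| = 4, so |H| is a multiple of lcm(2, 4) = 4 and divides |G| = 16.
Closing under the operation: H = {(0,0), (0,1), (2,0), (2,1), (4,0), (4,1), (6,0), (6,1)}, so |H| = 8.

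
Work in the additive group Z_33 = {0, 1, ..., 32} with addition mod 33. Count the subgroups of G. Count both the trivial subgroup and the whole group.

4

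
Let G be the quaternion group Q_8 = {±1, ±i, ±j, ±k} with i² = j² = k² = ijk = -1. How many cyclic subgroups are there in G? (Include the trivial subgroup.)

5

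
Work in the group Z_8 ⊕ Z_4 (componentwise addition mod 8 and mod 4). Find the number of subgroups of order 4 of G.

7

|G| = 32 and 4 | 32, so subgroups of order 4 are possible by Lagrange.
The subgroups of order 4 are: {(0,0), (0,1), (0,2), (0,3)}; {(0,0), (0,2), (4,0), (4,2)}; {(0,0), (0,2), (4,1), (4,3)}; {(0,0), (2,0), (4,0), (6,0)}; … (7 in all).
So G has 7 subgroups of order 4.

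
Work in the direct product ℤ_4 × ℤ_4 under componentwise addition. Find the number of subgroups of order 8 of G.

3

|G| = 16 and 8 | 16, so subgroups of order 8 are possible by Lagrange.
The subgroups of order 8 are: {(0,0), (0,1), (0,2), (0,3), (2,0), (2,1), (2,2), (2,3)}; {(0,0), (0,2), (1,0), (1,2), (2,0), (2,2), (3,0), (3,2)}; {(0,0), (0,2), (1,1), (1,3), (2,0), (2,2), (3,1), (3,3)}.
So G has 3 subgroups of order 8.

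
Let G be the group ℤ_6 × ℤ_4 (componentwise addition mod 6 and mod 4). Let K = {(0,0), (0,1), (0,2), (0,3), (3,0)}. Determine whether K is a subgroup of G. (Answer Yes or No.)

No

|K| = 5 does not divide |G| = 24, so by Lagrange K is not a subgroup.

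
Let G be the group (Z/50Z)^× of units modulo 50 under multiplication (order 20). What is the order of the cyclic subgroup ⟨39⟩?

Compute successive powers of 39 mod 50: 39, 21, 19, 41, 49, 11, 29, 31, …; 39^10 ≡ 1 (mod 50).
So |⟨39⟩| = 10.

10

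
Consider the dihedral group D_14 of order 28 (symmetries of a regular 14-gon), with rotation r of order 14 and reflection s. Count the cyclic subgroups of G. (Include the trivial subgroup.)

Group the elements of G by the cyclic subgroup they generate; each cyclic subgroup of order d accounts for φ(d) elements.
Cyclic subgroups by order — order 1: 1; order 2: 15; order 7: 1; order 14: 1.
Total: 18.

18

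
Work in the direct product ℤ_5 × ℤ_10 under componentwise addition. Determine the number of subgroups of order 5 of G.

6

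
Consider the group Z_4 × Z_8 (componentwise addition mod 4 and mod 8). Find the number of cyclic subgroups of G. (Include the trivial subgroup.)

14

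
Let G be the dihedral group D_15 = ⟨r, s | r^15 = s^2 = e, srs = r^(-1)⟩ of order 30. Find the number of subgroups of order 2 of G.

15

|G| = 30 and 2 | 30, so subgroups of order 2 are possible by Lagrange.
The subgroups of order 2 are: {e, r^10s}; {e, r^11s}; {e, r^12s}; {e, r^13s}; … (15 in all).
So G has 15 subgroups of order 2.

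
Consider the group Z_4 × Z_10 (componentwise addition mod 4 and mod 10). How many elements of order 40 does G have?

An element (a,b) has order lcm(ord(a), ord(b)); count pairs with lcm equal to 40.
Enumerating gives 0 such elements.

0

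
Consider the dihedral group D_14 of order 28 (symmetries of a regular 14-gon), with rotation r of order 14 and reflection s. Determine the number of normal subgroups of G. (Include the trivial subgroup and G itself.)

7

G has 28 subgroups. Checking conjugation-invariance by order — order 1: 1/1 normal; order 2: 1/15 normal; order 4: 0/7 normal; order 7: 1/1 normal; order 14: 3/3 normal; order 28: 1/1 normal.
Total normal subgroups: 7.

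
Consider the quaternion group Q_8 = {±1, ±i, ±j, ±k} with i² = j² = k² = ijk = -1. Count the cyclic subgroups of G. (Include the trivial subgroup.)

5

Group the elements of G by the cyclic subgroup they generate; each cyclic subgroup of order d accounts for φ(d) elements.
Cyclic subgroups by order — order 1: 1; order 2: 1; order 4: 3.
Total: 5.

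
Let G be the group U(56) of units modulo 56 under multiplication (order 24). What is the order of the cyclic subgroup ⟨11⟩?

6

Compute successive powers of 11 mod 56: 11, 9, 43, 25, 51, 1; 11^6 ≡ 1 (mod 56).
So |⟨11⟩| = 6.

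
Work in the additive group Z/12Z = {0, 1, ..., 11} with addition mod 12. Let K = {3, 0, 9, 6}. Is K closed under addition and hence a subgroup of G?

Yes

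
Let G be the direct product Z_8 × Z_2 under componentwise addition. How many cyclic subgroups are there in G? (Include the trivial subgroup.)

8

Each element a generates a cyclic subgroup ⟨a⟩; distinct elements may generate the same one (a cyclic group of order d has φ(d) generators).
Cyclic subgroups by order — order 1: 1; order 2: 3; order 4: 2; order 8: 2.
Total: 8.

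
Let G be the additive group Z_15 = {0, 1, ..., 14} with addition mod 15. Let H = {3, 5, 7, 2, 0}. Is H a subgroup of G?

2 ∈ H but its inverse 13 ∉ H, so H is not a subgroup.

No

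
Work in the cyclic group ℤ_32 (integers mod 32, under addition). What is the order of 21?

32

In ℤ_32, the order of an element a is n/gcd(a, n).
gcd(21, 32) = 1, so |⟨21⟩| = 32/1 = 32.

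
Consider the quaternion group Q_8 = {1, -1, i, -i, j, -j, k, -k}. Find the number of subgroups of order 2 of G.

|G| = 8 and 2 | 8, so subgroups of order 2 are possible by Lagrange.
The subgroups of order 2 are: {1, -1}.
So G has 1 subgroup of order 2.

1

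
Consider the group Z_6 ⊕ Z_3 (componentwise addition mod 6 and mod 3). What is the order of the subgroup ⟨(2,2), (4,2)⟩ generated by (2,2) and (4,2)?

|⟨(2,2)⟩| = 3 and |⟨(4,2)⟩| = 3, so |H| is a multiple of lcm(3, 3) = 3 and divides |G| = 18.
Closing under the operation: H = {(0,0), (0,1), (0,2), (2,0), (2,1), (2,2), (4,0), (4,1), (4,2)}, so |H| = 9.

9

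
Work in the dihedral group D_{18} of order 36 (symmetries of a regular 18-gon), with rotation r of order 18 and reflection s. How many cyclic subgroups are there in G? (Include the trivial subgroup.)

24

Group the elements of G by the cyclic subgroup they generate; each cyclic subgroup of order d accounts for φ(d) elements.
Cyclic subgroups by order — order 1: 1; order 2: 19; order 3: 1; order 6: 1; order 9: 1; order 18: 1.
Total: 24.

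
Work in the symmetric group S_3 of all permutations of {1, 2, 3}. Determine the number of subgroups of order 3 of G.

|G| = 6 and 3 | 6, so subgroups of order 3 are possible by Lagrange.
The subgroups of order 3 are: {e, (1 2 3), (1 3 2)}.
So G has 1 subgroup of order 3.

1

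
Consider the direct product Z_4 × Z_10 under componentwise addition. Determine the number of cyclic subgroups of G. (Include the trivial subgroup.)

12

A cyclic subgroup of order d is generated by each of its φ(d) elements of order d, so the cyclic subgroups of order d number (#elements of order d)/φ(d).
Cyclic subgroups by order — order 1: 1; order 2: 3; order 4: 2; order 5: 1; order 10: 3; order 20: 2.
Total: 12.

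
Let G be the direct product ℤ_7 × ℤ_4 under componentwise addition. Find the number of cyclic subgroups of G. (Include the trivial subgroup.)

6

Group the elements of G by the cyclic subgroup they generate; each cyclic subgroup of order d accounts for φ(d) elements.
Cyclic subgroups by order — order 1: 1; order 2: 1; order 4: 1; order 7: 1; order 14: 1; order 28: 1.
Total: 6.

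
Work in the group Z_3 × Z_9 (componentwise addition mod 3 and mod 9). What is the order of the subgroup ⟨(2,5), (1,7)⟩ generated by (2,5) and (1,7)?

9

|⟨(2,5)⟩| = 9 and |⟨(1,7)⟩| = 9, so |H| is a multiple of lcm(9, 9) = 9 and divides |G| = 27.
Closing under the operation: H = {(0,0), (0,3), (0,6), (1,1), (1,4), (1,7), (2,2), (2,5), (2,8)}, so |H| = 9.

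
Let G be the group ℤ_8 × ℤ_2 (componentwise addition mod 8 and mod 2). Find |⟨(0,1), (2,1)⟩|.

|⟨(0,1)⟩| = 2 and |⟨(2,1)⟩| = 4, so |H| is a multiple of lcm(2, 4) = 4 and divides |G| = 16.
Closing under the operation: H = {(0,0), (0,1), (2,0), (2,1), (4,0), (4,1), (6,0), (6,1)}, so |H| = 8.

8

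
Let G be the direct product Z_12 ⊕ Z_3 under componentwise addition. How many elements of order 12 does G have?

An element (a,b) has order lcm(ord(a), ord(b)); count pairs with lcm equal to 12.
Enumerating gives 16 such elements.

16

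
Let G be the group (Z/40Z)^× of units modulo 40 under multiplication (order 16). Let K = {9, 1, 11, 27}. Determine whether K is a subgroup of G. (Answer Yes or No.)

No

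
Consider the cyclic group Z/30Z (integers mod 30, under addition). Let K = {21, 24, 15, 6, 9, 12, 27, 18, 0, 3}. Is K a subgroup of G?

|K| = 10 divides |G| = 30, consistent with Lagrange.
K contains the identity, every element's inverse is in K, and K is closed under +: it is a subgroup.
In fact K = ⟨3⟩.

Yes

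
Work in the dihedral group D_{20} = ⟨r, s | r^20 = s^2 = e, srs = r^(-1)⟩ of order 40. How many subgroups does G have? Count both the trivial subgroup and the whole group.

|G| = 40, so by Lagrange every subgroup order divides 40. Divisors: 1, 2, 4, 5, 8, 10, 20, 40.
Subgroups by order — order 1: 1; order 2: 21; order 4: 11; order 5: 1; order 8: 5; order 10: 5; order 20: 3; order 40: 1.
Total: 1 + 21 + 11 + 1 + 5 + 5 + 3 + 1 = 48.

48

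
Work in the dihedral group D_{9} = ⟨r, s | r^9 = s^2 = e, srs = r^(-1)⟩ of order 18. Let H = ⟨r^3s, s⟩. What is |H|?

|⟨r^3s⟩| = 2 and |⟨s⟩| = 2, so |H| is a multiple of lcm(2, 2) = 2 and divides |G| = 18.
Closing under the operation: H = {e, r^3, r^6, s, r^3s, r^6s}, so |H| = 6.

6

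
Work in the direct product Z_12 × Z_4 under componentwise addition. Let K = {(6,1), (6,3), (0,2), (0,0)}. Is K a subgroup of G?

Yes

|K| = 4 divides |G| = 48, consistent with Lagrange.
K contains the identity, every element's inverse is in K, and K is closed under +: it is a subgroup.
In fact K = ⟨(6,1)⟩.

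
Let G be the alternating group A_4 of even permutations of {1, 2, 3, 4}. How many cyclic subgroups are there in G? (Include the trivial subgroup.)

8

Each element a generates a cyclic subgroup ⟨a⟩; distinct elements may generate the same one (a cyclic group of order d has φ(d) generators).
Cyclic subgroups by order — order 1: 1; order 2: 3; order 3: 4.
Total: 8.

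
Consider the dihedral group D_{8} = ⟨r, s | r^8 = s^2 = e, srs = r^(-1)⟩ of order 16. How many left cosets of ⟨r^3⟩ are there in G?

|⟨r^3⟩| = 8 and |G| = 16.
By Lagrange, [G : H] = |G|/|H| = 16/8 = 2.

2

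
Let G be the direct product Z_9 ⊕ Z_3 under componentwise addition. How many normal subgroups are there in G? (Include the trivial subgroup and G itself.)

10

G is abelian, so every subgroup is normal.
G has 10 subgroups in total, hence 10 normal subgroups.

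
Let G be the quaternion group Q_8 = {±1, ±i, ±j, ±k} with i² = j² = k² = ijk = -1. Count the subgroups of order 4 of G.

3

|G| = 8 and 4 | 8, so subgroups of order 4 are possible by Lagrange.
The subgroups of order 4 are: {1, -1, i, -i}; {1, -1, j, -j}; {1, -1, k, -k}.
So G has 3 subgroups of order 4.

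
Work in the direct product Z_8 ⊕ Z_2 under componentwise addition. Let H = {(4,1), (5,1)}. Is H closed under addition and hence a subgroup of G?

The identity (0,0) ∉ H, so H is not a subgroup.

No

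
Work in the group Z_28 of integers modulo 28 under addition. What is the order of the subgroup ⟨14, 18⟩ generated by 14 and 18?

14

|⟨14⟩| = 2 and |⟨18⟩| = 14, so |H| is a multiple of lcm(2, 14) = 14 and divides |G| = 28.
Closing under the operation: H = {0, 2, 4, 6, 8, 10, 12, 14, 16, 18, 20, 22, 24, 26}, so |H| = 14.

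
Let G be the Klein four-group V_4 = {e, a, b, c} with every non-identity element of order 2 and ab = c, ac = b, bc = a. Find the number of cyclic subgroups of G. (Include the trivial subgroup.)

Each element a generates a cyclic subgroup ⟨a⟩; distinct elements may generate the same one (a cyclic group of order d has φ(d) generators).
Cyclic subgroups by order — order 1: 1; order 2: 3.
Total: 4.

4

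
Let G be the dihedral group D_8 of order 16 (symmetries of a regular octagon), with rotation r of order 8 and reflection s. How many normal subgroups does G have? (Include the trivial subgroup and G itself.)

G has 19 subgroups. Checking conjugation-invariance by order — order 1: 1/1 normal; order 2: 1/9 normal; order 4: 1/5 normal; order 8: 3/3 normal; order 16: 1/1 normal.
Total normal subgroups: 7.

7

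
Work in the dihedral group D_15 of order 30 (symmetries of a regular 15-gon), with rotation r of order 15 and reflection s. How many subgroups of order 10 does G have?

3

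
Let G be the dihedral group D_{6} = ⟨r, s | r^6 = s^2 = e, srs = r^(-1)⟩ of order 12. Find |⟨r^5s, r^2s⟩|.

|⟨r^5s⟩| = 2 and |⟨r^2s⟩| = 2, so |H| is a multiple of lcm(2, 2) = 2 and divides |G| = 12.
Closing under the operation: H = {e, r^3, r^2s, r^5s}, so |H| = 4.

4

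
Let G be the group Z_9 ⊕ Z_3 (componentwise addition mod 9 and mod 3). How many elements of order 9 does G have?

18

An element (a,b) has order lcm(ord(a), ord(b)); count pairs with lcm equal to 9.
Enumerating gives 18 such elements.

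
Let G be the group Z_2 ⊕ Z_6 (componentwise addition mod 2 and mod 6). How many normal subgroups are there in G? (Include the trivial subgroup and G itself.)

G is abelian, so every subgroup is normal.
G has 10 subgroups in total, hence 10 normal subgroups.

10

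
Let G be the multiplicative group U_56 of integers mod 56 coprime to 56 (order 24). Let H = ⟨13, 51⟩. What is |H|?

12

|⟨13⟩| = 2 and |⟨51⟩| = 6, so |H| is a multiple of lcm(2, 6) = 6 and divides |G| = 24.
Closing under the operation: H = {1, 5, 9, 11, 13, 25, 31, 43, 45, 47, 51, 55}, so |H| = 12.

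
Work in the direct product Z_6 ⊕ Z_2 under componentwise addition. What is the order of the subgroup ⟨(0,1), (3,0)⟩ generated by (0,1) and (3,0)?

4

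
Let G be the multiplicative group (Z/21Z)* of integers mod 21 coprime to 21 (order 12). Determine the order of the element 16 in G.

3

Compute successive powers of 16 mod 21: 16, 4, 1; 16^3 ≡ 1 (mod 21).
So |⟨16⟩| = 3.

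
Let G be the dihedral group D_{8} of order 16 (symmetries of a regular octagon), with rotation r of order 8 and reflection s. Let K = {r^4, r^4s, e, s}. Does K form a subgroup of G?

Yes

|K| = 4 divides |G| = 16, consistent with Lagrange.
K contains the identity, every element's inverse is in K, and K is closed under ·: it is a subgroup.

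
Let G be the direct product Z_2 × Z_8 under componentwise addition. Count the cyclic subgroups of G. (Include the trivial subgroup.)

8

A cyclic subgroup of order d is generated by each of its φ(d) elements of order d, so the cyclic subgroups of order d number (#elements of order d)/φ(d).
Cyclic subgroups by order — order 1: 1; order 2: 3; order 4: 2; order 8: 2.
Total: 8.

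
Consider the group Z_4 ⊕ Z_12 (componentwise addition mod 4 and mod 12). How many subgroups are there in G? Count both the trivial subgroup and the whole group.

|G| = 48, so by Lagrange every subgroup order divides 48. Divisors: 1, 2, 3, 4, 6, 8, 12, 16, 24, 48.
Subgroups by order — order 1: 1; order 2: 3; order 3: 1; order 4: 7; order 6: 3; order 8: 3; order 12: 7; order 16: 1; order 24: 3; order 48: 1.
Total: 1 + 3 + 1 + 7 + 3 + 3 + 7 + 1 + 3 + 1 = 30.

30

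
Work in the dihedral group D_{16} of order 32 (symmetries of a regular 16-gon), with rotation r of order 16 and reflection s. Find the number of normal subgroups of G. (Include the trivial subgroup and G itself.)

8

G has 36 subgroups. Checking conjugation-invariance by order — order 1: 1/1 normal; order 2: 1/17 normal; order 4: 1/9 normal; order 8: 1/5 normal; order 16: 3/3 normal; order 32: 1/1 normal.
Total normal subgroups: 8.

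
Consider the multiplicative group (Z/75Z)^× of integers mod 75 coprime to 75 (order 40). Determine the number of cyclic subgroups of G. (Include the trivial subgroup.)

Each element a generates a cyclic subgroup ⟨a⟩; distinct elements may generate the same one (a cyclic group of order d has φ(d) generators).
Cyclic subgroups by order — order 1: 1; order 2: 3; order 4: 2; order 5: 1; order 10: 3; order 20: 2.
Total: 12.

12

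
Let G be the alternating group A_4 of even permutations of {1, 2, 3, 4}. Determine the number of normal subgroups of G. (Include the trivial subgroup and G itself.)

3

G has 10 subgroups. Checking conjugation-invariance by order — order 1: 1/1 normal; order 2: 0/3 normal; order 3: 0/4 normal; order 4: 1/1 normal; order 12: 1/1 normal.
Total normal subgroups: 3.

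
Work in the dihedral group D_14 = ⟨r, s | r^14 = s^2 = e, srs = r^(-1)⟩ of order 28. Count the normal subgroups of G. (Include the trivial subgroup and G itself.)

G has 28 subgroups. Checking conjugation-invariance by order — order 1: 1/1 normal; order 2: 1/15 normal; order 4: 0/7 normal; order 7: 1/1 normal; order 14: 3/3 normal; order 28: 1/1 normal.
Total normal subgroups: 7.

7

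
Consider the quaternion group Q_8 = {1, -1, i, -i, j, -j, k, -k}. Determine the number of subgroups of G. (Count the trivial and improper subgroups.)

|G| = 8, so by Lagrange every subgroup order divides 8. Divisors: 1, 2, 4, 8.
Subgroups by order — order 1: 1; order 2: 1; order 4: 3; order 8: 1.
Total: 1 + 1 + 3 + 1 = 6.

6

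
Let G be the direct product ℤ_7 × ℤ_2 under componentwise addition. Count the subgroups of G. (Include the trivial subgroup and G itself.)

4

|G| = 14, so by Lagrange every subgroup order divides 14. Divisors: 1, 2, 7, 14.
Subgroups by order — order 1: 1; order 2: 1; order 7: 1; order 14: 1.
Total: 1 + 1 + 1 + 1 = 4.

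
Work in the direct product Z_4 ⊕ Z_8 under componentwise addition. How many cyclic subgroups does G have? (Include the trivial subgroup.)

14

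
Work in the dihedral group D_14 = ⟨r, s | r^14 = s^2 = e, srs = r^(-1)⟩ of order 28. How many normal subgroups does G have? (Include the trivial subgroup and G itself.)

G has 28 subgroups. Checking conjugation-invariance by order — order 1: 1/1 normal; order 2: 1/15 normal; order 4: 0/7 normal; order 7: 1/1 normal; order 14: 3/3 normal; order 28: 1/1 normal.
Total normal subgroups: 7.

7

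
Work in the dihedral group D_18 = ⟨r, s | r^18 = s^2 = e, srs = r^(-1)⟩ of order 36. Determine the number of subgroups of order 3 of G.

|G| = 36 and 3 | 36, so subgroups of order 3 are possible by Lagrange.
The subgroups of order 3 are: {e, r^6, r^12}.
So G has 1 subgroup of order 3.

1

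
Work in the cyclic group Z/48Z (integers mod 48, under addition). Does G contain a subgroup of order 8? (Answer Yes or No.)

8 | 48. A subgroup of order 8 is {0, 6, 12, 18, 24, 30, 36, 42}.

Yes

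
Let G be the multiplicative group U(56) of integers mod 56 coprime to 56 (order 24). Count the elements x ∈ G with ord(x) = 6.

14

Enumerating element orders in G gives 14 elements of order 6.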